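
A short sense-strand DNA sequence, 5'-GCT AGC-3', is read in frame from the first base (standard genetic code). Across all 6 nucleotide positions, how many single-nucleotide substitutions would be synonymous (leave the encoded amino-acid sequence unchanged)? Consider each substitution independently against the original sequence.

Codon 1 (GCT, Ala): 3 synonymous substitutions.
Codon 2 (AGC, Ser): 1 synonymous substitution.
Total: 3 + 1 = 4.

4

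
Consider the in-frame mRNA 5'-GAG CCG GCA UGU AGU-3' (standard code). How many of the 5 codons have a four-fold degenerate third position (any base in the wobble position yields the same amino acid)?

2

Codon 1 GAG (Glu): third position 2-fold.
Codon 2 CCG (Pro): third position 4-fold.
Codon 3 GCA (Ala): third position 4-fold.
Codon 4 UGU (Cys): third position 2-fold.
Codon 5 AGU (Ser): third position 2-fold.
Four-fold degenerate third positions: 2.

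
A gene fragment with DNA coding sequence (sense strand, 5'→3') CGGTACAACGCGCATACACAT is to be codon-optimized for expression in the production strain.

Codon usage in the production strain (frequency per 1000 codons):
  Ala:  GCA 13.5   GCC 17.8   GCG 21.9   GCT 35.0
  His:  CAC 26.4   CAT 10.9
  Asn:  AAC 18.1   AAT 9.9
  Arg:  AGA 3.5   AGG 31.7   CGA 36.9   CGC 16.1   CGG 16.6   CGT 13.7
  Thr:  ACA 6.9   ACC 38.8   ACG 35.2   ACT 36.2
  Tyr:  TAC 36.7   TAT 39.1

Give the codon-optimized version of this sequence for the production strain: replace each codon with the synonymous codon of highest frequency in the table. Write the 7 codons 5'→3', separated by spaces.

Codon 1 (Arg): best is CGA at 36.9.
Codon 2 (Tyr): best is TAT at 39.1.
Codon 3 (Asn): best is AAC at 18.1.
Codon 4 (Ala): best is GCT at 35.0.
Codon 5 (His): best is CAC at 26.4.
Codon 6 (Thr): best is ACC at 38.8.
Codon 7 (His): best is CAC at 26.4.

CGA TAT AAC GCT CAC ACC CAC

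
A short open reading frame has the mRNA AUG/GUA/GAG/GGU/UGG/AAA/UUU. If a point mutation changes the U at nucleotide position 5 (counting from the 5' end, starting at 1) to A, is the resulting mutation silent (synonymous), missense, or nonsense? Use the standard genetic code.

missense

Position 5 falls in codon 2: GUA → Val.
After the substitution the codon is GAA → Glu.
Val ≠ Glu, so this is a missense mutation.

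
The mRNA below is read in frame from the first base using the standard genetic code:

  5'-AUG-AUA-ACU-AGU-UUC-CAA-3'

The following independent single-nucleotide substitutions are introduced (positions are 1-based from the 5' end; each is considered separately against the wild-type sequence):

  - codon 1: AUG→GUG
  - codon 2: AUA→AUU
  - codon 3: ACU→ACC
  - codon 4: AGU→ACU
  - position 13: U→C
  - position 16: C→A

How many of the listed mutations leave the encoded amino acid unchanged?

2

Codon 1: AUG (Met) → GUG (Val) — missense.
Codon 2: AUA (Ile) → AUU (Ile) — synonymous.
Codon 3: ACU (Thr) → ACC (Thr) — synonymous.
Codon 4: AGU (Ser) → ACU (Thr) — missense.
Codon 5: UUC (Phe) → CUC (Leu) — missense.
Codon 6: CAA (Gln) → AAA (Lys) — missense.
Synonymous: 2 of 6.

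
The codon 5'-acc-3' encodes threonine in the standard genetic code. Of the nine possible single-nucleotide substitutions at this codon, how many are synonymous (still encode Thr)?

Position 1: none → 0 synonymous.
Position 2: none → 0 synonymous.
Position 3: ACT, ACA, ACG → 3 synonymous.
Total: 0 + 0 + 3 = 3.

3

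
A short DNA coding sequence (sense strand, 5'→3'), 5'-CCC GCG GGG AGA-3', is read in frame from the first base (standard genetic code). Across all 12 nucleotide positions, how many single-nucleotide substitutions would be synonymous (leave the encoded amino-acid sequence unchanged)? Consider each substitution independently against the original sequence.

Codon 1 (CCC, Pro): 3 synonymous substitutions.
Codon 2 (GCG, Ala): 3 synonymous substitutions.
Codon 3 (GGG, Gly): 3 synonymous substitutions.
Codon 4 (AGA, Arg): 2 synonymous substitutions.
Total: 3 + 3 + 3 + 2 = 11.

11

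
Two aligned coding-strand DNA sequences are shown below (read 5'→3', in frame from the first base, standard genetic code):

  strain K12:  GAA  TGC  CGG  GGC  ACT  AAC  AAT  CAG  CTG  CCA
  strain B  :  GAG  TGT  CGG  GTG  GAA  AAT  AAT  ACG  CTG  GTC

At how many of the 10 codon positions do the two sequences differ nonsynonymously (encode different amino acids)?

4

Codon 1: GAA Glu / GAG Glu — synonymous.
Codon 2: TGC Cys / TGT Cys — synonymous.
Codon 3: CGG Arg / CGG Arg — identical.
Codon 4: GGC Gly / GTG Val — nonsynonymous.
Codon 5: ACT Thr / GAA Glu — nonsynonymous.
Codon 6: AAC Asn / AAT Asn — synonymous.
Codon 7: AAT Asn / AAT Asn — identical.
Codon 8: CAG Gln / ACG Thr — nonsynonymous.
Codon 9: CTG Leu / CTG Leu — identical.
Codon 10: CCA Pro / GTC Val — nonsynonymous.
Nonsynonymous differences: 4.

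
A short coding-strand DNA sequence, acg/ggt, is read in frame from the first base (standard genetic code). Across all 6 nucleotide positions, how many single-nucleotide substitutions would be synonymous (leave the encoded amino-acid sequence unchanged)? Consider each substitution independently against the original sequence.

6

Codon 1 (ACG, Thr): 3 synonymous substitutions.
Codon 2 (GGT, Gly): 3 synonymous substitutions.
Total: 3 + 3 = 6.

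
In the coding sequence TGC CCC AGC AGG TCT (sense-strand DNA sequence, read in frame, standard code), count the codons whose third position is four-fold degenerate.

2

Codon 1 TGC (Cys): third position 2-fold.
Codon 2 CCC (Pro): third position 4-fold.
Codon 3 AGC (Ser): third position 2-fold.
Codon 4 AGG (Arg): third position 2-fold.
Codon 5 TCT (Ser): third position 4-fold.
Four-fold degenerate third positions: 2.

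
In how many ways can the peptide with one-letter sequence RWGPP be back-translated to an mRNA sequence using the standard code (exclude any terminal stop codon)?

384

Arg: 6 codons.
Trp: 1 codon.
Gly: 4 codons.
Pro: 4 codons.
Pro: 4 codons.
6 × 1 × 4 × 4 × 4 = 384.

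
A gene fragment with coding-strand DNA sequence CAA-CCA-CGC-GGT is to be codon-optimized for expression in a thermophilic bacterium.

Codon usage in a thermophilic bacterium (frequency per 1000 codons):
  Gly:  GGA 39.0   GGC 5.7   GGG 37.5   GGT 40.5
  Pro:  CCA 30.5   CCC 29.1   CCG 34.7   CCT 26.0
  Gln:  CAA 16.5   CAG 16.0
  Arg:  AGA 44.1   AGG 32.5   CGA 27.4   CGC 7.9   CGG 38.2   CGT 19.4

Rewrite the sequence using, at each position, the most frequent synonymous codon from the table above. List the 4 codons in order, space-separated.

Codon 1 (Gln): best is CAA at 16.5.
Codon 2 (Pro): best is CCG at 34.7.
Codon 3 (Arg): best is AGA at 44.1.
Codon 4 (Gly): best is GGT at 40.5.

CAA CCG AGA GGT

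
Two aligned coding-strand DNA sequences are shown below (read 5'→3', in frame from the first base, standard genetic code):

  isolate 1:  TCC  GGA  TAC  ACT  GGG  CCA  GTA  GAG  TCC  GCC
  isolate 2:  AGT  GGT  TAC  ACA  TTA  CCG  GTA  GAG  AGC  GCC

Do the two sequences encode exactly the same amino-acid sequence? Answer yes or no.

Codon 1: TCC Ser / AGT Ser — synonymous.
Codon 2: GGA Gly / GGT Gly — synonymous.
Codon 3: TAC Tyr / TAC Tyr — identical.
Codon 4: ACT Thr / ACA Thr — synonymous.
Codon 5: GGG Gly / TTA Leu — nonsynonymous.
Codon 6: CCA Pro / CCG Pro — synonymous.
Codon 7: GTA Val / GTA Val — identical.
Codon 8: GAG Glu / GAG Glu — identical.
Codon 9: TCC Ser / AGC Ser — synonymous.
Codon 10: GCC Ala / GCC Ala — identical.
Nonsynonymous differences: 1 → different protein.

no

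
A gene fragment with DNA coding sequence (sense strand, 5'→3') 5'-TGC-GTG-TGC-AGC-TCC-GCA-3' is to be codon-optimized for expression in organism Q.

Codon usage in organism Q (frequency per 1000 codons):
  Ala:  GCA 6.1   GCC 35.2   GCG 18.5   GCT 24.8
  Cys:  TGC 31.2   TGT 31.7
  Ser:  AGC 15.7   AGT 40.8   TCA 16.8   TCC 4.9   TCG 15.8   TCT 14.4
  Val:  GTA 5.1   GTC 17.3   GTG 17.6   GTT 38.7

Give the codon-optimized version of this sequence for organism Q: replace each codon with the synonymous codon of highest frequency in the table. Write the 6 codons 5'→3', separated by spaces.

Codon 1 (Cys): best is TGT at 31.7.
Codon 2 (Val): best is GTT at 38.7.
Codon 3 (Cys): best is TGT at 31.7.
Codon 4 (Ser): best is AGT at 40.8.
Codon 5 (Ser): best is AGT at 40.8.
Codon 6 (Ala): best is GCC at 35.2.

TGT GTT TGT AGT AGT GCC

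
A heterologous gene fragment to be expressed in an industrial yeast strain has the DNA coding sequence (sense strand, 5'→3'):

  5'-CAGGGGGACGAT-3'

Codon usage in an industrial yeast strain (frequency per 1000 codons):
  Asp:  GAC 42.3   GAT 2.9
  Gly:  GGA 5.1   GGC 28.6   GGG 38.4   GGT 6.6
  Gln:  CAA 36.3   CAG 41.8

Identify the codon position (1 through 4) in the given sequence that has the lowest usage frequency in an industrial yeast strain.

Codon 1 CAG (Gln): 41.8 per 1000.
Codon 2 GGG (Gly): 38.4 per 1000.
Codon 3 GAC (Asp): 42.3 per 1000.
Codon 4 GAT (Asp): 2.9 per 1000.
Lowest frequency is 2.9 at codon 4.

4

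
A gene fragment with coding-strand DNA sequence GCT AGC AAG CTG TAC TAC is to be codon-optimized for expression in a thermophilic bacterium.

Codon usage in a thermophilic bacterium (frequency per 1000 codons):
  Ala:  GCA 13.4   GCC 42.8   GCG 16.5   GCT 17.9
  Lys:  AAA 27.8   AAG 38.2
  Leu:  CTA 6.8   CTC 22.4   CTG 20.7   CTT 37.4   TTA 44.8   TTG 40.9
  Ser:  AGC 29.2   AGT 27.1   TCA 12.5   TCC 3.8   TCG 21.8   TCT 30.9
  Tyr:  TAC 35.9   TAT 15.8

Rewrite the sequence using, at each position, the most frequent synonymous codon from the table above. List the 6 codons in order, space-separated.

Codon 1 (Ala): best is GCC at 42.8.
Codon 2 (Ser): best is TCT at 30.9.
Codon 3 (Lys): best is AAG at 38.2.
Codon 4 (Leu): best is TTA at 44.8.
Codon 5 (Tyr): best is TAC at 35.9.
Codon 6 (Tyr): best is TAC at 35.9.

GCC TCT AAG TTA TAC TAC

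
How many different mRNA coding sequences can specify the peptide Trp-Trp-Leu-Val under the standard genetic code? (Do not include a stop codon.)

Trp: 1 codon.
Trp: 1 codon.
Leu: 6 codons.
Val: 4 codons.
1 × 1 × 6 × 4 = 24.

24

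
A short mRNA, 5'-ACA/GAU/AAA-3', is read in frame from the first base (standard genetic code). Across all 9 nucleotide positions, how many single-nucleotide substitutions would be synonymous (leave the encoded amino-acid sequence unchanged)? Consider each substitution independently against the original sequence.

Codon 1 (ACA, Thr): 3 synonymous substitutions.
Codon 2 (GAU, Asp): 1 synonymous substitution.
Codon 3 (AAA, Lys): 1 synonymous substitution.
Total: 3 + 1 + 1 = 5.

5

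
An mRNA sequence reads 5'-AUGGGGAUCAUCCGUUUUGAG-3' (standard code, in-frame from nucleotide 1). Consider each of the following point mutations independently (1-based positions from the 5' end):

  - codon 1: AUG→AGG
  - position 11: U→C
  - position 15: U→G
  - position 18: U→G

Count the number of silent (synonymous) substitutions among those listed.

Codon 1: AUG (Met) → AGG (Arg) — missense.
Codon 4: AUC (Ile) → ACC (Thr) — missense.
Codon 5: CGU (Arg) → CGG (Arg) — synonymous.
Codon 6: UUU (Phe) → UUG (Leu) — missense.
Synonymous: 1 of 4.

1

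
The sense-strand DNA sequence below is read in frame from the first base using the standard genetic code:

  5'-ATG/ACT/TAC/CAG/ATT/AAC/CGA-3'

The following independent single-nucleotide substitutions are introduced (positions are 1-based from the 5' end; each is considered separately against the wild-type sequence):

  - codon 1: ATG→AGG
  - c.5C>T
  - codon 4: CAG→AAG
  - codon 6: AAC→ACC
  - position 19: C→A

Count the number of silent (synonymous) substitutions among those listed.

1

Codon 1: ATG (Met) → AGG (Arg) — missense.
Codon 2: ACT (Thr) → ATT (Ile) — missense.
Codon 4: CAG (Gln) → AAG (Lys) — missense.
Codon 6: AAC (Asn) → ACC (Thr) — missense.
Codon 7: CGA (Arg) → AGA (Arg) — synonymous.
Synonymous: 1 of 5.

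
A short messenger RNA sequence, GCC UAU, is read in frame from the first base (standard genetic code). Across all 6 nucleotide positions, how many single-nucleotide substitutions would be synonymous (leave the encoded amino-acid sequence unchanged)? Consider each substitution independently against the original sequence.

Codon 1 (GCC, Ala): 3 synonymous substitutions.
Codon 2 (UAU, Tyr): 1 synonymous substitution.
Total: 3 + 1 = 4.

4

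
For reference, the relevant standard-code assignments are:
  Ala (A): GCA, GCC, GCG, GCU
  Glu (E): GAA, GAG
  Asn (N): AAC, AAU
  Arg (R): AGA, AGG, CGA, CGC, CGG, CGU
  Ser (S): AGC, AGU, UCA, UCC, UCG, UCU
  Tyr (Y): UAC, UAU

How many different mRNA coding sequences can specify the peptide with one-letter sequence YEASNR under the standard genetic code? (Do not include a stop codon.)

Tyr: 2 codons.
Glu: 2 codons.
Ala: 4 codons.
Ser: 6 codons.
Asn: 2 codons.
Arg: 6 codons.
2 × 2 × 4 × 6 × 2 × 6 = 1152.

1152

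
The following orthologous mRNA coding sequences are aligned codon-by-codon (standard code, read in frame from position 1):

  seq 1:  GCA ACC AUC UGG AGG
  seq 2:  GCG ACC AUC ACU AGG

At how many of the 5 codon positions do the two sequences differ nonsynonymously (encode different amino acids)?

1

Codon 1: GCA Ala / GCG Ala — synonymous.
Codon 2: ACC Thr / ACC Thr — identical.
Codon 3: AUC Ile / AUC Ile — identical.
Codon 4: UGG Trp / ACU Thr — nonsynonymous.
Codon 5: AGG Arg / AGG Arg — identical.
Nonsynonymous differences: 1.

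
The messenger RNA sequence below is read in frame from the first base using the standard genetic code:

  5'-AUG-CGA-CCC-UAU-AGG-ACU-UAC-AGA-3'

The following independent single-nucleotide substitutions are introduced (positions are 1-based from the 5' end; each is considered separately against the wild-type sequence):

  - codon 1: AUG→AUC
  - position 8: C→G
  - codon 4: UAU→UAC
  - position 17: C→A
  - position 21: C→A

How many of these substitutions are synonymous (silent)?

Codon 1: AUG (Met) → AUC (Ile) — missense.
Codon 3: CCC (Pro) → CGC (Arg) — missense.
Codon 4: UAU (Tyr) → UAC (Tyr) — synonymous.
Codon 6: ACU (Thr) → AAU (Asn) — missense.
Codon 7: UAC (Tyr) → UAA (Stop) — nonsense.
Synonymous: 1 of 5.

1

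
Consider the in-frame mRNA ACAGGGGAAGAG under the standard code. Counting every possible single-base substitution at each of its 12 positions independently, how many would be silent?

8

Codon 1 (ACA, Thr): 3 synonymous substitutions.
Codon 2 (GGG, Gly): 3 synonymous substitutions.
Codon 3 (GAA, Glu): 1 synonymous substitution.
Codon 4 (GAG, Glu): 1 synonymous substitution.
Total: 3 + 3 + 1 + 1 = 8.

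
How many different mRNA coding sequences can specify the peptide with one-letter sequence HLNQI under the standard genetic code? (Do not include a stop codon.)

His: 2 codons.
Leu: 6 codons.
Asn: 2 codons.
Gln: 2 codons.
Ile: 3 codons.
2 × 6 × 2 × 2 × 3 = 144.

144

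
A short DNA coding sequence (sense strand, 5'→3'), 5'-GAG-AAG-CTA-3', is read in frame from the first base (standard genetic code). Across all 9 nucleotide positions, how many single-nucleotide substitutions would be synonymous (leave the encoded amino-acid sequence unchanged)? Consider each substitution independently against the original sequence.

Codon 1 (GAG, Glu): 1 synonymous substitution.
Codon 2 (AAG, Lys): 1 synonymous substitution.
Codon 3 (CTA, Leu): 4 synonymous substitutions.
Total: 1 + 1 + 4 = 6.

6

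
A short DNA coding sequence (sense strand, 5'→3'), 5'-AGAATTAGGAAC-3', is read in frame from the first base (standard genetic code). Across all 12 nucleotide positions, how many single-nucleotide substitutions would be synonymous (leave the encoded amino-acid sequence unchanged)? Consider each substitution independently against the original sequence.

Codon 1 (AGA, Arg): 2 synonymous substitutions.
Codon 2 (ATT, Ile): 2 synonymous substitutions.
Codon 3 (AGG, Arg): 2 synonymous substitutions.
Codon 4 (AAC, Asn): 1 synonymous substitution.
Total: 2 + 2 + 2 + 1 = 7.

7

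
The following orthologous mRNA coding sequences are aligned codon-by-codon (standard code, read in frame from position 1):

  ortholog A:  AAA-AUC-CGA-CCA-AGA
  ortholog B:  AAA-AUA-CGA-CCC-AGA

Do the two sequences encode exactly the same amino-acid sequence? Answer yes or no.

yes

Codon 1: AAA Lys / AAA Lys — identical.
Codon 2: AUC Ile / AUA Ile — synonymous.
Codon 3: CGA Arg / CGA Arg — identical.
Codon 4: CCA Pro / CCC Pro — synonymous.
Codon 5: AGA Arg / AGA Arg — identical.
Nonsynonymous differences: 0 → same protein.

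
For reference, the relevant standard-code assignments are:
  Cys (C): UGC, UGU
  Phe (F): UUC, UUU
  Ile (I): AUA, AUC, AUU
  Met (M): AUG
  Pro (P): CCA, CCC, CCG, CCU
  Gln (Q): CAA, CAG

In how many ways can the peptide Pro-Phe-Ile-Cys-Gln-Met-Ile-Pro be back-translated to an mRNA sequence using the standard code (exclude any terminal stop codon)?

1152

Pro: 4 codons.
Phe: 2 codons.
Ile: 3 codons.
Cys: 2 codons.
Gln: 2 codons.
Met: 1 codon.
Ile: 3 codons.
Pro: 4 codons.
4 × 2 × 3 × 2 × 2 × 1 × 3 × 4 = 1152.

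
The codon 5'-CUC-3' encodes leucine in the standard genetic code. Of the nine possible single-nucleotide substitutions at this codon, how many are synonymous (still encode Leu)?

Position 1: none → 0 synonymous.
Position 2: none → 0 synonymous.
Position 3: CUU, CUA, CUG → 3 synonymous.
Total: 0 + 0 + 3 = 3.

3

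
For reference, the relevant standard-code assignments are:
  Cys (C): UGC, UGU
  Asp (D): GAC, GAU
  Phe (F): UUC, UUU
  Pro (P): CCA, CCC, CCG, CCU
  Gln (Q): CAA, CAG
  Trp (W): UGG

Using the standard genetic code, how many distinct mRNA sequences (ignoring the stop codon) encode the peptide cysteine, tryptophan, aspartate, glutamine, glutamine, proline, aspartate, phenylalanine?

256

Cys: 2 codons.
Trp: 1 codon.
Asp: 2 codons.
Gln: 2 codons.
Gln: 2 codons.
Pro: 4 codons.
Asp: 2 codons.
Phe: 2 codons.
2 × 1 × 2 × 2 × 2 × 4 × 2 × 2 = 256.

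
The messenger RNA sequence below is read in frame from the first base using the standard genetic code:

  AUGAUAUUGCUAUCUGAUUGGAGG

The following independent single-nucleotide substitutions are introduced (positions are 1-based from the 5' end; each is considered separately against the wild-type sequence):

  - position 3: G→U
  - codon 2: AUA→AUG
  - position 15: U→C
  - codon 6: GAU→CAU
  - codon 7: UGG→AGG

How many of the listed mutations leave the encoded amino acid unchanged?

Codon 1: AUG (Met) → AUU (Ile) — missense.
Codon 2: AUA (Ile) → AUG (Met) — missense.
Codon 5: UCU (Ser) → UCC (Ser) — synonymous.
Codon 6: GAU (Asp) → CAU (His) — missense.
Codon 7: UGG (Trp) → AGG (Arg) — missense.
Synonymous: 1 of 5.

1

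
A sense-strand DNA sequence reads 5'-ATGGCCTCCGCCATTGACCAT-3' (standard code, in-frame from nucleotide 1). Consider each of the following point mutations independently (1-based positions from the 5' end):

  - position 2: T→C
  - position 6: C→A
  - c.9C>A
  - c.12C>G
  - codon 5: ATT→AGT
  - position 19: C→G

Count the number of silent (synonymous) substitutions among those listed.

3

Codon 1: ATG (Met) → ACG (Thr) — missense.
Codon 2: GCC (Ala) → GCA (Ala) — synonymous.
Codon 3: TCC (Ser) → TCA (Ser) — synonymous.
Codon 4: GCC (Ala) → GCG (Ala) — synonymous.
Codon 5: ATT (Ile) → AGT (Ser) — missense.
Codon 7: CAT (His) → GAT (Asp) — missense.
Synonymous: 3 of 6.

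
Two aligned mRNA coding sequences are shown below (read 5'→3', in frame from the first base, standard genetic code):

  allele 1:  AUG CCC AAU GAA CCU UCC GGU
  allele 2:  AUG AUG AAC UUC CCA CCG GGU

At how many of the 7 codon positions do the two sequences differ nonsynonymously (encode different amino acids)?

Codon 1: AUG Met / AUG Met — identical.
Codon 2: CCC Pro / AUG Met — nonsynonymous.
Codon 3: AAU Asn / AAC Asn — synonymous.
Codon 4: GAA Glu / UUC Phe — nonsynonymous.
Codon 5: CCU Pro / CCA Pro — synonymous.
Codon 6: UCC Ser / CCG Pro — nonsynonymous.
Codon 7: GGU Gly / GGU Gly — identical.
Nonsynonymous differences: 3.

3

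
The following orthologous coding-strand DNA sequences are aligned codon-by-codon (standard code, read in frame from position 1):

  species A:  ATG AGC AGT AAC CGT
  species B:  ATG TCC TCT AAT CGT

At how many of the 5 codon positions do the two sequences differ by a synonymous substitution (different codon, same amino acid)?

Codon 1: ATG Met / ATG Met — identical.
Codon 2: AGC Ser / TCC Ser — synonymous.
Codon 3: AGT Ser / TCT Ser — synonymous.
Codon 4: AAC Asn / AAT Asn — synonymous.
Codon 5: CGT Arg / CGT Arg — identical.
Synonymous differences: 3.

3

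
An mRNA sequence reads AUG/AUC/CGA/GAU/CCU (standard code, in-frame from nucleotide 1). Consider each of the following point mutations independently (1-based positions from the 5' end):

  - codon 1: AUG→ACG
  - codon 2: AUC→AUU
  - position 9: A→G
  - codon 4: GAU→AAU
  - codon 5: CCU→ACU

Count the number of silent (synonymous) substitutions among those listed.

2

Codon 1: AUG (Met) → ACG (Thr) — missense.
Codon 2: AUC (Ile) → AUU (Ile) — synonymous.
Codon 3: CGA (Arg) → CGG (Arg) — synonymous.
Codon 4: GAU (Asp) → AAU (Asn) — missense.
Codon 5: CCU (Pro) → ACU (Thr) — missense.
Synonymous: 2 of 5.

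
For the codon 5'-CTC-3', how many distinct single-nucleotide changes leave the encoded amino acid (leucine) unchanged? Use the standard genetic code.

Position 1: none → 0 synonymous.
Position 2: none → 0 synonymous.
Position 3: CTT, CTA, CTG → 3 synonymous.
Total: 0 + 0 + 3 = 3.

3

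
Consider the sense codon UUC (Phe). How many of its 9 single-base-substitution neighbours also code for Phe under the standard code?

Position 1: none → 0 synonymous.
Position 2: none → 0 synonymous.
Position 3: UUU → 1 synonymous.
Total: 0 + 0 + 1 = 1.

1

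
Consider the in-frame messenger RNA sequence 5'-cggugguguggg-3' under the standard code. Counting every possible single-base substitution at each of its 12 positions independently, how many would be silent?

8

Codon 1 (CGG, Arg): 4 synonymous substitutions.
Codon 2 (UGG, Trp): 0 synonymous substitutions.
Codon 3 (UGU, Cys): 1 synonymous substitution.
Codon 4 (GGG, Gly): 3 synonymous substitutions.
Total: 4 + 0 + 1 + 3 = 8.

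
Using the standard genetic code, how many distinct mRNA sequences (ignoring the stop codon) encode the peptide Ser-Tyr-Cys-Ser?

Ser: 6 codons.
Tyr: 2 codons.
Cys: 2 codons.
Ser: 6 codons.
6 × 2 × 2 × 6 = 144.

144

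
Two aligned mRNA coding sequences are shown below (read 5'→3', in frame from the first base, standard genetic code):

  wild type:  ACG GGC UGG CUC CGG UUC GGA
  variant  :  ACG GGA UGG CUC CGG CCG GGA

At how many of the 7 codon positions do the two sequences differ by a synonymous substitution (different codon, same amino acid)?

1

Codon 1: ACG Thr / ACG Thr — identical.
Codon 2: GGC Gly / GGA Gly — synonymous.
Codon 3: UGG Trp / UGG Trp — identical.
Codon 4: CUC Leu / CUC Leu — identical.
Codon 5: CGG Arg / CGG Arg — identical.
Codon 6: UUC Phe / CCG Pro — nonsynonymous.
Codon 7: GGA Gly / GGA Gly — identical.
Synonymous differences: 1.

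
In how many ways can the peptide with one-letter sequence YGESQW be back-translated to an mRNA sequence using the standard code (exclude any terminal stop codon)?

192

Tyr: 2 codons.
Gly: 4 codons.
Glu: 2 codons.
Ser: 6 codons.
Gln: 2 codons.
Trp: 1 codon.
2 × 4 × 2 × 6 × 2 × 1 = 192.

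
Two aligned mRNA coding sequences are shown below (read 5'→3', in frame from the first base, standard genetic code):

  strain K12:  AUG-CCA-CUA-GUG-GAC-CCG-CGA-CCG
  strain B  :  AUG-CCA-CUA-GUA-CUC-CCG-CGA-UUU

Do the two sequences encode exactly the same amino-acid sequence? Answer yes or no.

Codon 1: AUG Met / AUG Met — identical.
Codon 2: CCA Pro / CCA Pro — identical.
Codon 3: CUA Leu / CUA Leu — identical.
Codon 4: GUG Val / GUA Val — synonymous.
Codon 5: GAC Asp / CUC Leu — nonsynonymous.
Codon 6: CCG Pro / CCG Pro — identical.
Codon 7: CGA Arg / CGA Arg — identical.
Codon 8: CCG Pro / UUU Phe — nonsynonymous.
Nonsynonymous differences: 2 → different protein.

no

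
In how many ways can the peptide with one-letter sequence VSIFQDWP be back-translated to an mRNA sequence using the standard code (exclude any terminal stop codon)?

Val: 4 codons.
Ser: 6 codons.
Ile: 3 codons.
Phe: 2 codons.
Gln: 2 codons.
Asp: 2 codons.
Trp: 1 codon.
Pro: 4 codons.
4 × 6 × 3 × 2 × 2 × 2 × 1 × 4 = 2304.

2304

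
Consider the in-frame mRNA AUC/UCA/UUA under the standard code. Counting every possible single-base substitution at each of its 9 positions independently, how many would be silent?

Codon 1 (AUC, Ile): 2 synonymous substitutions.
Codon 2 (UCA, Ser): 3 synonymous substitutions.
Codon 3 (UUA, Leu): 2 synonymous substitutions.
Total: 2 + 3 + 2 = 7.

7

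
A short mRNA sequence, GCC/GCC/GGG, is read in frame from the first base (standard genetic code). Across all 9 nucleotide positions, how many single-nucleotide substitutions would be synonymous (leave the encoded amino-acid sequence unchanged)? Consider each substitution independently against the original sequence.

9

Codon 1 (GCC, Ala): 3 synonymous substitutions.
Codon 2 (GCC, Ala): 3 synonymous substitutions.
Codon 3 (GGG, Gly): 3 synonymous substitutions.
Total: 3 + 3 + 3 = 9.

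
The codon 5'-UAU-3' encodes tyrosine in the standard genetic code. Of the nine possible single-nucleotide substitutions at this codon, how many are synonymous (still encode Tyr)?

1

Position 1: none → 0 synonymous.
Position 2: none → 0 synonymous.
Position 3: UAC → 1 synonymous.
Total: 0 + 0 + 1 = 1.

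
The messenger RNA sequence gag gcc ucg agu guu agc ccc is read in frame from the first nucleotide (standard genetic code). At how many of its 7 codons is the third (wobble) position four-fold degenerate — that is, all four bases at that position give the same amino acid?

4

Codon 1 GAG (Glu): third position 2-fold.
Codon 2 GCC (Ala): third position 4-fold.
Codon 3 UCG (Ser): third position 4-fold.
Codon 4 AGU (Ser): third position 2-fold.
Codon 5 GUU (Val): third position 4-fold.
Codon 6 AGC (Ser): third position 2-fold.
Codon 7 CCC (Pro): third position 4-fold.
Four-fold degenerate third positions: 4.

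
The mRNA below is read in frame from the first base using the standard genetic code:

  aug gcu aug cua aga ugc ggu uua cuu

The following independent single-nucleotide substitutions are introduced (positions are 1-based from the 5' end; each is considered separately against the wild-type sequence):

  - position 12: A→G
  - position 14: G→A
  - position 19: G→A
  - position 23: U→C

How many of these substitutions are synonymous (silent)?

Codon 4: CUA (Leu) → CUG (Leu) — synonymous.
Codon 5: AGA (Arg) → AAA (Lys) — missense.
Codon 7: GGU (Gly) → AGU (Ser) — missense.
Codon 8: UUA (Leu) → UCA (Ser) — missense.
Synonymous: 1 of 4.

1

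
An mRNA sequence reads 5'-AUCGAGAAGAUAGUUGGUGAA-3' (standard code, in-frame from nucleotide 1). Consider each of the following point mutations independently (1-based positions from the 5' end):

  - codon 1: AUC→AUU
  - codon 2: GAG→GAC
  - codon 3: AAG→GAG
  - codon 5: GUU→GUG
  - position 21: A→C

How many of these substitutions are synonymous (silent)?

Codon 1: AUC (Ile) → AUU (Ile) — synonymous.
Codon 2: GAG (Glu) → GAC (Asp) — missense.
Codon 3: AAG (Lys) → GAG (Glu) — missense.
Codon 5: GUU (Val) → GUG (Val) — synonymous.
Codon 7: GAA (Glu) → GAC (Asp) — missense.
Synonymous: 2 of 5.

2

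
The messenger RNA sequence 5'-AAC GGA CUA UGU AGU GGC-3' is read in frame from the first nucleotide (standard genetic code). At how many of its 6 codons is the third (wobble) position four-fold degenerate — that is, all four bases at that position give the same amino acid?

Codon 1 AAC (Asn): third position 2-fold.
Codon 2 GGA (Gly): third position 4-fold.
Codon 3 CUA (Leu): third position 4-fold.
Codon 4 UGU (Cys): third position 2-fold.
Codon 5 AGU (Ser): third position 2-fold.
Codon 6 GGC (Gly): third position 4-fold.
Four-fold degenerate third positions: 3.

3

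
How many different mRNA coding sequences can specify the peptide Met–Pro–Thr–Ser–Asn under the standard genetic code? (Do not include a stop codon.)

192

Met: 1 codon.
Pro: 4 codons.
Thr: 4 codons.
Ser: 6 codons.
Asn: 2 codons.
1 × 4 × 4 × 6 × 2 = 192.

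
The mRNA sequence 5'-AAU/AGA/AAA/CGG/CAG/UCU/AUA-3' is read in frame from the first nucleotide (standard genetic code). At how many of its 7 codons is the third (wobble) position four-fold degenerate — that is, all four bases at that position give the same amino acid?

2

Codon 1 AAU (Asn): third position 2-fold.
Codon 2 AGA (Arg): third position 2-fold.
Codon 3 AAA (Lys): third position 2-fold.
Codon 4 CGG (Arg): third position 4-fold.
Codon 5 CAG (Gln): third position 2-fold.
Codon 6 UCU (Ser): third position 4-fold.
Codon 7 AUA (Ile): third position 3-fold.
Four-fold degenerate third positions: 2.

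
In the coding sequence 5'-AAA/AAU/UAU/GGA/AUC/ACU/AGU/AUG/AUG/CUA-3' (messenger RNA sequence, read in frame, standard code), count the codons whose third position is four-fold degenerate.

Codon 1 AAA (Lys): third position 2-fold.
Codon 2 AAU (Asn): third position 2-fold.
Codon 3 UAU (Tyr): third position 2-fold.
Codon 4 GGA (Gly): third position 4-fold.
Codon 5 AUC (Ile): third position 3-fold.
Codon 6 ACU (Thr): third position 4-fold.
Codon 7 AGU (Ser): third position 2-fold.
Codon 8 AUG (Met): third position 1-fold.
Codon 9 AUG (Met): third position 1-fold.
Codon 10 CUA (Leu): third position 4-fold.
Four-fold degenerate third positions: 3.

3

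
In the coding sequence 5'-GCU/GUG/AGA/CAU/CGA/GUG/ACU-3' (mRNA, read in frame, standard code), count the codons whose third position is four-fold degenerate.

Codon 1 GCU (Ala): third position 4-fold.
Codon 2 GUG (Val): third position 4-fold.
Codon 3 AGA (Arg): third position 2-fold.
Codon 4 CAU (His): third position 2-fold.
Codon 5 CGA (Arg): third position 4-fold.
Codon 6 GUG (Val): third position 4-fold.
Codon 7 ACU (Thr): third position 4-fold.
Four-fold degenerate third positions: 5.

5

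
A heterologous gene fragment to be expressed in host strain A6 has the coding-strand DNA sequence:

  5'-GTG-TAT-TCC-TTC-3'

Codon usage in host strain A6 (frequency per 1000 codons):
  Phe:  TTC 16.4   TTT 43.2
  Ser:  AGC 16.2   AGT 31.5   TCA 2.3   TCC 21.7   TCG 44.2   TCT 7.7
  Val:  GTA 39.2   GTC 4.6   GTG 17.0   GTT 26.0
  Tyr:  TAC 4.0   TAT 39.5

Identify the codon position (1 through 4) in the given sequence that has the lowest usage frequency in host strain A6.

4

Codon 1 GTG (Val): 17.0 per 1000.
Codon 2 TAT (Tyr): 39.5 per 1000.
Codon 3 TCC (Ser): 21.7 per 1000.
Codon 4 TTC (Phe): 16.4 per 1000.
Lowest frequency is 16.4 at codon 4.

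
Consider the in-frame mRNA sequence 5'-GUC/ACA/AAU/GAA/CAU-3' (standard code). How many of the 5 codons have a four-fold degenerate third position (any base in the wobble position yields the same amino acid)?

2

Codon 1 GUC (Val): third position 4-fold.
Codon 2 ACA (Thr): third position 4-fold.
Codon 3 AAU (Asn): third position 2-fold.
Codon 4 GAA (Glu): third position 2-fold.
Codon 5 CAU (His): third position 2-fold.
Four-fold degenerate third positions: 2.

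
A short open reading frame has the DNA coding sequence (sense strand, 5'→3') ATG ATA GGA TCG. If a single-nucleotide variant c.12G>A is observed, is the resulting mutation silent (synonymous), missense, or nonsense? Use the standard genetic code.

Position 12 falls in codon 4: TCG → Ser.
After the substitution the codon is TCA → Ser.
Both encode Ser, so the change is synonymous.

silent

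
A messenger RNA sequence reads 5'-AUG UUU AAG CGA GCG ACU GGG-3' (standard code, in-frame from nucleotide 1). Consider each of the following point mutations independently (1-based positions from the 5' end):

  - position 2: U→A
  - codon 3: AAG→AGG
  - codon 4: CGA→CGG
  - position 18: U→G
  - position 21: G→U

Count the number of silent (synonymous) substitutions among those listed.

Codon 1: AUG (Met) → AAG (Lys) — missense.
Codon 3: AAG (Lys) → AGG (Arg) — missense.
Codon 4: CGA (Arg) → CGG (Arg) — synonymous.
Codon 6: ACU (Thr) → ACG (Thr) — synonymous.
Codon 7: GGG (Gly) → GGU (Gly) — synonymous.
Synonymous: 3 of 5.

3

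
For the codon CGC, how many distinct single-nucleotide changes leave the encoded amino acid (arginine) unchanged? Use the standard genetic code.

3

Position 1: none → 0 synonymous.
Position 2: none → 0 synonymous.
Position 3: CGT, CGA, CGG → 3 synonymous.
Total: 0 + 0 + 3 = 3.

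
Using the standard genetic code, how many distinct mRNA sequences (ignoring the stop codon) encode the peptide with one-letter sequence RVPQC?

384

Arg: 6 codons.
Val: 4 codons.
Pro: 4 codons.
Gln: 2 codons.
Cys: 2 codons.
6 × 4 × 4 × 2 × 2 = 384.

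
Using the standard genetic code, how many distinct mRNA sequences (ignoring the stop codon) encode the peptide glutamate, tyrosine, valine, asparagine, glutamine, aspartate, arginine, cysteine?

1536

Glu: 2 codons.
Tyr: 2 codons.
Val: 4 codons.
Asn: 2 codons.
Gln: 2 codons.
Asp: 2 codons.
Arg: 6 codons.
Cys: 2 codons.
2 × 2 × 4 × 2 × 2 × 2 × 6 × 2 = 1536.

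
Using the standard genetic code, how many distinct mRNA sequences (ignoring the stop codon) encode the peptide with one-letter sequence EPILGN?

1152

Glu: 2 codons.
Pro: 4 codons.
Ile: 3 codons.
Leu: 6 codons.
Gly: 4 codons.
Asn: 2 codons.
2 × 4 × 3 × 6 × 4 × 2 = 1152.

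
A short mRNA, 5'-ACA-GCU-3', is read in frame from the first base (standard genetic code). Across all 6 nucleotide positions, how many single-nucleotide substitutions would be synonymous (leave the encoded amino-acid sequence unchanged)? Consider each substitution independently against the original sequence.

Codon 1 (ACA, Thr): 3 synonymous substitutions.
Codon 2 (GCU, Ala): 3 synonymous substitutions.
Total: 3 + 3 = 6.

6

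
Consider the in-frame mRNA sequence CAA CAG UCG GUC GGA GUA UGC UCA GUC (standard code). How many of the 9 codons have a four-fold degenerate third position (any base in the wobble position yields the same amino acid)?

Codon 1 CAA (Gln): third position 2-fold.
Codon 2 CAG (Gln): third position 2-fold.
Codon 3 UCG (Ser): third position 4-fold.
Codon 4 GUC (Val): third position 4-fold.
Codon 5 GGA (Gly): third position 4-fold.
Codon 6 GUA (Val): third position 4-fold.
Codon 7 UGC (Cys): third position 2-fold.
Codon 8 UCA (Ser): third position 4-fold.
Codon 9 GUC (Val): third position 4-fold.
Four-fold degenerate third positions: 6.

6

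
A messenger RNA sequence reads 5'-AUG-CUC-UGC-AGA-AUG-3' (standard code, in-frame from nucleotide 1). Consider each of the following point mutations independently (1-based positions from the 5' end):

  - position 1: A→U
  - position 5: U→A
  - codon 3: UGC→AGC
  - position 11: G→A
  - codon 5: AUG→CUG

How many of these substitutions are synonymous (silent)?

0

Codon 1: AUG (Met) → UUG (Leu) — missense.
Codon 2: CUC (Leu) → CAC (His) — missense.
Codon 3: UGC (Cys) → AGC (Ser) — missense.
Codon 4: AGA (Arg) → AAA (Lys) — missense.
Codon 5: AUG (Met) → CUG (Leu) — missense.
Synonymous: 0 of 5.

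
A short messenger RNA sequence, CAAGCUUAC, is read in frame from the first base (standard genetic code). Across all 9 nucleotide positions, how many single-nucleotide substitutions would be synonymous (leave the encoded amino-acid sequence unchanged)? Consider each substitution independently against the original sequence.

Codon 1 (CAA, Gln): 1 synonymous substitution.
Codon 2 (GCU, Ala): 3 synonymous substitutions.
Codon 3 (UAC, Tyr): 1 synonymous substitution.
Total: 1 + 3 + 1 = 5.

5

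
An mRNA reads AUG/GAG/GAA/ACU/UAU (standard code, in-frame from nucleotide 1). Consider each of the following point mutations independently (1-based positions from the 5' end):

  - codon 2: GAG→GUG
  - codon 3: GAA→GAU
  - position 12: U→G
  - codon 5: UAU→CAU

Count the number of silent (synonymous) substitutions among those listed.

Codon 2: GAG (Glu) → GUG (Val) — missense.
Codon 3: GAA (Glu) → GAU (Asp) — missense.
Codon 4: ACU (Thr) → ACG (Thr) — synonymous.
Codon 5: UAU (Tyr) → CAU (His) — missense.
Synonymous: 1 of 4.

1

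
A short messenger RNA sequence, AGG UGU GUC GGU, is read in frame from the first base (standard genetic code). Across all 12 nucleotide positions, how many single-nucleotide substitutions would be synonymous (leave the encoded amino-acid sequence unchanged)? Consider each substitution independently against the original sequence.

9

Codon 1 (AGG, Arg): 2 synonymous substitutions.
Codon 2 (UGU, Cys): 1 synonymous substitution.
Codon 3 (GUC, Val): 3 synonymous substitutions.
Codon 4 (GGU, Gly): 3 synonymous substitutions.
Total: 2 + 1 + 3 + 3 = 9.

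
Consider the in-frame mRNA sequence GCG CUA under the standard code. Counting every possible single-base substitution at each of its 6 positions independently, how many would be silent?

Codon 1 (GCG, Ala): 3 synonymous substitutions.
Codon 2 (CUA, Leu): 4 synonymous substitutions.
Total: 3 + 4 = 7.

7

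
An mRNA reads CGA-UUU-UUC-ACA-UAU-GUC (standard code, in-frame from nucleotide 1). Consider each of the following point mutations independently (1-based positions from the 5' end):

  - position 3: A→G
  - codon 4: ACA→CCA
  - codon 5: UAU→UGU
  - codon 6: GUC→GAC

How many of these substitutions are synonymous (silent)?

1

Codon 1: CGA (Arg) → CGG (Arg) — synonymous.
Codon 4: ACA (Thr) → CCA (Pro) — missense.
Codon 5: UAU (Tyr) → UGU (Cys) — missense.
Codon 6: GUC (Val) → GAC (Asp) — missense.
Synonymous: 1 of 4.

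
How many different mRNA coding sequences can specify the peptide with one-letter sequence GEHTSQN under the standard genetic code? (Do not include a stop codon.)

1536

Gly: 4 codons.
Glu: 2 codons.
His: 2 codons.
Thr: 4 codons.
Ser: 6 codons.
Gln: 2 codons.
Asn: 2 codons.
4 × 2 × 2 × 4 × 6 × 2 × 2 = 1536.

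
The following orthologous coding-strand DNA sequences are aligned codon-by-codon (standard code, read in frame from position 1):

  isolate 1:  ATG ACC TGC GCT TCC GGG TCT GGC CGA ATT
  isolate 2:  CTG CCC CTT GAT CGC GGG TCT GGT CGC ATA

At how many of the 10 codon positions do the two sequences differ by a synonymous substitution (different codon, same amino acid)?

Codon 1: ATG Met / CTG Leu — nonsynonymous.
Codon 2: ACC Thr / CCC Pro — nonsynonymous.
Codon 3: TGC Cys / CTT Leu — nonsynonymous.
Codon 4: GCT Ala / GAT Asp — nonsynonymous.
Codon 5: TCC Ser / CGC Arg — nonsynonymous.
Codon 6: GGG Gly / GGG Gly — identical.
Codon 7: TCT Ser / TCT Ser — identical.
Codon 8: GGC Gly / GGT Gly — synonymous.
Codon 9: CGA Arg / CGC Arg — synonymous.
Codon 10: ATT Ile / ATA Ile — synonymous.
Synonymous differences: 3.

3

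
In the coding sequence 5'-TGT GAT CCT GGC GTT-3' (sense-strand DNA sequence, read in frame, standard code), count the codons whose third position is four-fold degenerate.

Codon 1 TGT (Cys): third position 2-fold.
Codon 2 GAT (Asp): third position 2-fold.
Codon 3 CCT (Pro): third position 4-fold.
Codon 4 GGC (Gly): third position 4-fold.
Codon 5 GTT (Val): third position 4-fold.
Four-fold degenerate third positions: 3.

3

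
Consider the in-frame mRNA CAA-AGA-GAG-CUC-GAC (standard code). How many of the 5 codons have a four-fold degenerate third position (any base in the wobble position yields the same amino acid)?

1

Codon 1 CAA (Gln): third position 2-fold.
Codon 2 AGA (Arg): third position 2-fold.
Codon 3 GAG (Glu): third position 2-fold.
Codon 4 CUC (Leu): third position 4-fold.
Codon 5 GAC (Asp): third position 2-fold.
Four-fold degenerate third positions: 1.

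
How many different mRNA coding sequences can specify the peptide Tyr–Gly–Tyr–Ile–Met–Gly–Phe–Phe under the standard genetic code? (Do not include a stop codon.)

Tyr: 2 codons.
Gly: 4 codons.
Tyr: 2 codons.
Ile: 3 codons.
Met: 1 codon.
Gly: 4 codons.
Phe: 2 codons.
Phe: 2 codons.
2 × 4 × 2 × 3 × 1 × 4 × 2 × 2 = 768.

768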